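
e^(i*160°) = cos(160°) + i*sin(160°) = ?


cos(160°) = -0.9397
sin(160°) = 0.3420

e^(i*160°) = -0.9397 + 0.3420i


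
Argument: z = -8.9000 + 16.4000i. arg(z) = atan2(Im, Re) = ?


Re = -8.9, Im = 16.4
arg = atan2(16.4, -8.9) = 118.4879 degrees

arg(z) = 118.4879 degrees


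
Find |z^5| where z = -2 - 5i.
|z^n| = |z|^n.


|z| = sqrt(4+25) = sqrt(29) = 5.3852
|z^5| = |z|^5 = (sqrt(29))^5 = 29^2 * sqrt(29) = 841*sqrt(29)

|z^5| = 841*sqrt(29) ≈ 4528.9236


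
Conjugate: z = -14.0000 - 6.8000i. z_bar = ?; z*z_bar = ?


z_bar = -14.0000 + 6.8000i
z*z_bar = (-14)^2 + (-6.8)^2 = 196 + 46.24 = 242.24

z_bar = -14.0000 + 6.8000i, z*z_bar = 242.24


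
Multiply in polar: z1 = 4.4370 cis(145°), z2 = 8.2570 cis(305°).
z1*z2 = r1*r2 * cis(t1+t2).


r = 4.4370 * 8.2570 = 36.6363
theta = 145° + 305° = 450° = 90° (mod 360)

36.6363 cis(90°)


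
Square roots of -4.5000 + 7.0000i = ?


|z| = sqrt(20.25+49) = 8.3217
sqrt((|z|+a)/2) = sqrt((8.3217+(-4.5))/2) = sqrt(1.9108) = 1.3823
sqrt((|z|-a)/2) = sqrt((8.3217-(-4.5))/2) = sqrt(6.4108) = 2.5320

±(1.3823 + 2.5320i) i.e. 1.3823 + 2.5320i and -1.3823 - 2.5320i


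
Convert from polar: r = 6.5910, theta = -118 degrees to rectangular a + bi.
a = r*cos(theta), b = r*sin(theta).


a = 6.5910*cos(-118°) = 6.5910*(-0.46947) = -3.0943
b = 6.5910*sin(-118°) = 6.5910*(-0.88295) = -5.8195

-3.0943 - 5.8195i


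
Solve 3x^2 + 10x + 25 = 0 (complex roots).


disc = 10^2 - 4*3*25 = 100 - 300 = -200
sqrt(|disc|) = sqrt(200) = 14.1421
Real part = -10/(2*3) = -1.6667
Imag part = 14.1421/(2*3) = 2.3570

-1.6667 ± 2.3570i


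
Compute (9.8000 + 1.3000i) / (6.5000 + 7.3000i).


Conjugate of z2 = 6.5000 - 7.3000i
Numerator: (9.8000 + 1.3000i)(6.5000 - 7.3000i) = 73.1900 - 63.0900i
Denominator: 6.5^2 + 7.3^2 = 95.54
Result = (73.1900 - 63.0900i)/95.54

0.7661 - 0.6604i


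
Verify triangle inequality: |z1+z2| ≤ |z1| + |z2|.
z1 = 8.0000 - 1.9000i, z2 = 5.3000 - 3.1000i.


|z1| = sqrt(8^2 + (-1.9)^2) = sqrt(67.61) = 8.2225
|z2| = sqrt(5.3^2 + (-3.1)^2) = sqrt(37.7) = 6.1400
z1+z2 = 13.3000 - 5.0000i
|z1+z2| = sqrt(201.89) = 14.2088
|z1|+|z2| = 8.2225 + 6.1400 = 14.3625

|z1+z2| = 14.2088 ≤ |z1|+|z2| = 14.3625 (verified)


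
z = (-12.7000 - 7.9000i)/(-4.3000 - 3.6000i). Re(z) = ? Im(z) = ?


Multiply by conjugate: (-12.7000 - 7.9000i)(-4.3000 + 3.6000i) / ((-4.3)^2 + (-3.6)^2)
Numerator real = -12.7*(-4.3) - (7.9)*(-3.6) = 83.05
Numerator imag = -7.9*(-4.3) - (-12.7)*(-3.6) = -11.75
Denominator = 31.45
Re(z) = 83.05/31.45 = 2.6407
Im(z) = -11.75/31.45 = -0.3736

Re(z) = 2.6407, Im(z) = -0.3736


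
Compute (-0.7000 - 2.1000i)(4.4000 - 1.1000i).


Real = -0.7*4.4 - (-2.1)*(-1.1) = -3.08 - 2.31 = -5.39
Imag = -0.7*(-1.1) + 4.4*(-2.1) = 0.77 - (9.24) = -8.47

-5.3900 - 8.4700i


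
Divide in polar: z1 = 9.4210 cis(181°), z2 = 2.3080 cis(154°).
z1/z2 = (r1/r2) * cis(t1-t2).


r = 9.4210 / 2.3080 = 4.0819
theta = 181° - 154° = 27° = 27° (mod 360)

4.0819 cis(27°)


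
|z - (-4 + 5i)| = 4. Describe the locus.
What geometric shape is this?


|z - z0| = r is a circle with center z0 and radius r.
Center = (-4, 5), radius = 4

Circle with center (-4, 5) and radius 4


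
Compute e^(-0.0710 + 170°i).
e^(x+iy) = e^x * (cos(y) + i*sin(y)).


e^-0.0710 = 0.9315
cos(170°) = -0.9848
sin(170°) = 0.1736
Real = 0.9315*(-0.9848) = -0.9173
Imag = 0.9315*0.1736 = 0.1617

-0.9173 + 0.1617i


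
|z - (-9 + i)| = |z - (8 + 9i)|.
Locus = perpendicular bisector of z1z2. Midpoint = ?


Equal distances means the locus is the perpendicular bisector of z1 and z2.
Midpoint = ((-9+8)/2, (1+9)/2) = (-0.5000, 5.0000)

Perpendicular bisector through (-0.5000, 5.0000)


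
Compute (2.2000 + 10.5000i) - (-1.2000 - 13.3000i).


Real: 2.2 + 1.2 = 3.4
Imag: 10.5 + 13.3 = 23.8

3.4000 + 23.8000i


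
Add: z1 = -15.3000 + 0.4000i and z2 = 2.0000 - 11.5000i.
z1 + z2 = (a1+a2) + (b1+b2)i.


Real: -15.3 + 2 = -13.3
Imag: 0.4 - 11.5 = -11.1

-13.3000 - 11.1000i


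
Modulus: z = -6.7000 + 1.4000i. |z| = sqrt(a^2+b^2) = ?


|z| = sqrt((-6.7)^2 + 1.4^2) = sqrt(44.89 + 1.96) = sqrt(46.85) = 6.8447

|z| = 6.8447


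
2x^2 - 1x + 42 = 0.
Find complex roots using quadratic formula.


disc = (-1)^2 - 4*2*42 = 1 - 336 = -335
sqrt(|disc|) = sqrt(335) = 18.3030
Real part = 1/(2*2) = 0.2500
Imag part = 18.3030/(2*2) = 4.5758

0.2500 ± 4.5758i


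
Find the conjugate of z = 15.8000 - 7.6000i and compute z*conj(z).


z_bar = 15.8000 + 7.6000i
z*z_bar = 15.8^2 + (-7.6)^2 = 249.64 + 57.76 = 307.4

z_bar = 15.8000 + 7.6000i, z*z_bar = 307.4


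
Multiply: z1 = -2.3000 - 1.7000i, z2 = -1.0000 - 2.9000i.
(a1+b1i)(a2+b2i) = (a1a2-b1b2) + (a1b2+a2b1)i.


Real = -2.3*(-1) - (-1.7)*(-2.9) = 2.3 - 4.93 = -2.63
Imag = -2.3*(-2.9) - (1)*(-1.7) = 6.67 + 1.7 = 8.37

-2.6300 + 8.3700i


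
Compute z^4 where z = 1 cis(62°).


r^4 = 1^4 = 1
n*theta = 4*62° = 248° = 248° (mod 360)
a = 1*cos(248°) = -0.3746
b = 1*sin(248°) = -0.9272

1 cis(248°) = -0.3746 - 0.9272i


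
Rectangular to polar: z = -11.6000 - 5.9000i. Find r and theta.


r = sqrt(134.56+34.81) = sqrt(169.37) = 13.0142
theta = atan2(-5.9, -11.6) = -153.0412 degrees

r = 13.0142, theta = -153.0412 degrees


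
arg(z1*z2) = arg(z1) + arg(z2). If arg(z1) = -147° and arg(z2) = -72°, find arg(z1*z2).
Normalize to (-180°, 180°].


arg(z1*z2) = -147° - 72° = -219°
Normalized to (-180°, 180°]: 141°

141°


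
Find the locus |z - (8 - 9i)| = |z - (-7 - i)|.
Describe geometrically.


Equal distances means the locus is the perpendicular bisector of z1 and z2.
Midpoint = ((8+(-7))/2, (-9+(-1))/2) = (0.5000, -5.0000)

Perpendicular bisector through (0.5000, -5.0000)


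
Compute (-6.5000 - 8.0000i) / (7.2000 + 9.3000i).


Conjugate of z2 = 7.2000 - 9.3000i
Numerator: (-6.5000 - 8.0000i)(7.2000 - 9.3000i) = -121.2000 + 2.8500i
Denominator: 7.2^2 + 9.3^2 = 138.33
Result = (-121.2000 + 2.8500i)/138.33

-0.8762 + 0.0206i


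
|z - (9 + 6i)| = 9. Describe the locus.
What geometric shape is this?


|z - z0| = r is a circle with center z0 and radius r.
Center = (9, 6), radius = 9

Circle with center (9, 6) and radius 9


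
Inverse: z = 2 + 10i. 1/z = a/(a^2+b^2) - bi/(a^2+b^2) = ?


|z|^2 = 4+100 = 104
1/z = (2 - 10i)/104

1/z = 0.0192 - 0.0962i


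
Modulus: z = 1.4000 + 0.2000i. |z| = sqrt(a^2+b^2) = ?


|z| = sqrt(1.4^2 + 0.2^2) = sqrt(1.96 + 0.04) = sqrt(2) = 1.4142

|z| = 1.4142


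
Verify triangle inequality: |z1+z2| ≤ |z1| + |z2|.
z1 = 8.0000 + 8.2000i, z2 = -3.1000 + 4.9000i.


|z1| = sqrt(8^2 + 8.2^2) = sqrt(131.24) = 11.4560
|z2| = sqrt((-3.1)^2 + 4.9^2) = sqrt(33.62) = 5.7983
z1+z2 = 4.9000 + 13.1000i
|z1+z2| = sqrt(195.62) = 13.9864
|z1|+|z2| = 11.4560 + 5.7983 = 17.2543

|z1+z2| = 13.9864 ≤ |z1|+|z2| = 17.2543 (verified)


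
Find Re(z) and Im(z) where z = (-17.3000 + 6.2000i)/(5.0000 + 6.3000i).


Multiply by conjugate: (-17.3000 + 6.2000i)(5.0000 - 6.3000i) / (5^2 + 6.3^2)
Numerator real = -17.3*5 + 6.2*6.3 = -47.44
Numerator imag = 6.2*5 - (-17.3)*6.3 = 139.99
Denominator = 64.69
Re(z) = -47.44/64.69 = -0.7333
Im(z) = 139.99/64.69 = 2.1640

Re(z) = -0.7333, Im(z) = 2.1640


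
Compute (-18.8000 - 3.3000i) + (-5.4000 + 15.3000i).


Real: -18.8 - 5.4 = -24.2
Imag: -3.3 + 15.3 = 12

-24.2000 + 12.0000i


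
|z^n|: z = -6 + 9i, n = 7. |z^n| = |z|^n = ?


|z| = sqrt(36+81) = sqrt(117) = 10.8167
|z^7| = |z|^7 = (sqrt(117))^7 = 117^3 * sqrt(117) = 1601613*sqrt(117)

|z^7| = 1601613*sqrt(117) ≈ 17324093.3848


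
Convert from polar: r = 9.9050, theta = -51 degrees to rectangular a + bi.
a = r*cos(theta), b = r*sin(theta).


a = 9.9050*cos(-51°) = 9.9050*0.62932 = 6.2334
b = 9.9050*sin(-51°) = 9.9050*(-0.777146) = -7.6976

6.2334 - 7.6976i


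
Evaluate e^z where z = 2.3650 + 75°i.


e^2.3650 = 10.6440
cos(75°) = 0.25882
sin(75°) = 0.96593
Real = 10.6440*0.25882 = 2.7549
Imag = 10.6440*0.96593 = 10.2814

2.7549 + 10.2814i


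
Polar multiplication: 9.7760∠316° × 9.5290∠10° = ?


r = 9.7760 * 9.5290 = 93.1555
theta = 316° + 10° = 326° = 326° (mod 360)

93.1555 cis(326°)


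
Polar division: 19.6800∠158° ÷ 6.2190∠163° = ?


r = 19.6800 / 6.2190 = 3.1645
theta = 158° - 163° = -5° = 355° (mod 360)

3.1645 cis(355°)


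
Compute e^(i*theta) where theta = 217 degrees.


cos(217°) = -0.7986
sin(217°) = -0.6018

e^(i*217°) = -0.7986 - 0.6018i


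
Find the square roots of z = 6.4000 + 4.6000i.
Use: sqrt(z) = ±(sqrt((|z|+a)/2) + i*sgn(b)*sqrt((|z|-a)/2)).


|z| = sqrt(40.96+21.16) = 7.8816
sqrt((|z|+a)/2) = sqrt((7.8816+6.4)/2) = sqrt(7.1408) = 2.6722
sqrt((|z|-a)/2) = sqrt((7.8816-6.4)/2) = sqrt(0.7408) = 0.8607

±(2.6722 + 0.8607i) i.e. 2.6722 + 0.8607i and -2.6722 - 0.8607i


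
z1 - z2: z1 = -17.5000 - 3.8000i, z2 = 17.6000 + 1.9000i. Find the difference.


Real: -17.5 - 17.6 = -35.1
Imag: -3.8 - 1.9 = -5.7

-35.1000 - 5.7000i


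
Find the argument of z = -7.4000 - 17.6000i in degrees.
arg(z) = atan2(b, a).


Re = -7.4, Im = -17.6
arg = atan2(-17.6, -7.4) = -112.8045 degrees

arg(z) = -112.8045 degrees


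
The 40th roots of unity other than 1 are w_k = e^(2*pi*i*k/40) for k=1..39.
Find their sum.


With w = e^(2*pi*i/40), all 40 of the 40th roots of unity w^0 = 1, w, ..., w^(39) sum to 0: 1 + w + ... + w^(39) = (1 - w^40)/(1 - w) = 0 since w^40 = 1, w ≠ 1.
Removing the root 1: w + w^2 + ... + w^(39) = 0 - 1 = -1

Sum = -1


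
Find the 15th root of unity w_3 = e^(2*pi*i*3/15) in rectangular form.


Angle = 360*3/15 = 72°
a = cos(72°) = 0.3090
b = sin(72°) = 0.9511

0.3090 + 0.9511i


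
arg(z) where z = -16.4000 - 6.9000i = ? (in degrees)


Re = -16.4, Im = -6.9
arg = atan2(-6.9, -16.4) = -157.1820 degrees

arg(z) = -157.1820 degrees


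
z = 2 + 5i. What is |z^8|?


|z| = sqrt(4+25) = sqrt(29) = 5.3852
|z^8| = |z|^8 = (sqrt(29))^8 = 29^4 = 707281

|z^8| = 707281


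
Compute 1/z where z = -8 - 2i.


|z|^2 = 64+4 = 68
1/z = (-8 + 2i)/68

1/z = -0.1176 + 0.0294i


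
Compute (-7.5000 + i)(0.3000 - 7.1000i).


Real = -7.5*0.3 - 1*(-7.1) = -2.25 - (-7.1) = 4.85
Imag = -7.5*(-7.1) + 0.3*1 = 53.25 + 0.3 = 53.55

4.8500 + 53.5500i


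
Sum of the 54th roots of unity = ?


The sum of all 54th roots of unity is 0.
Geometric series: (1 - w^54)/(1 - w) = (1-1)/(1-w) = 0 since w^54 = 1, w ≠ 1.
Alternatively: coefficient of z^53 in z^54 - 1 is 0.

0


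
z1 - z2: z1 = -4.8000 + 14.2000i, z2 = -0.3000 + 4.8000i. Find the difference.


Real: -4.8 + 0.3 = -4.5
Imag: 14.2 - 4.8 = 9.4

-4.5000 + 9.4000i


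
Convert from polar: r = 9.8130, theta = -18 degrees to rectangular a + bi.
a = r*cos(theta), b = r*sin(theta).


a = 9.8130*cos(-18°) = 9.8130*0.951057 = 9.3327
b = 9.8130*sin(-18°) = 9.8130*(-0.30902) = -3.0324

9.3327 - 3.0324i


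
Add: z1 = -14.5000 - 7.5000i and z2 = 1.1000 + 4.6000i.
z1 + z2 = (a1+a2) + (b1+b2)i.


Real: -14.5 + 1.1 = -13.4
Imag: -7.5 + 4.6 = -2.9

-13.4000 - 2.9000i


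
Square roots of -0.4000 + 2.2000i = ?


|z| = sqrt(0.16+4.84) = 2.2361
sqrt((|z|+a)/2) = sqrt((2.2361+(-0.4))/2) = sqrt(0.9180) = 0.9581
sqrt((|z|-a)/2) = sqrt((2.2361-(-0.4))/2) = sqrt(1.3180) = 1.1481

±(0.9581 + 1.1481i) i.e. 0.9581 + 1.1481i and -0.9581 - 1.1481i


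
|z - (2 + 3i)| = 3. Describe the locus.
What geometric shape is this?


|z - z0| = r is a circle with center z0 and radius r.
Center = (2, 3), radius = 3

Circle with center (2, 3) and radius 3


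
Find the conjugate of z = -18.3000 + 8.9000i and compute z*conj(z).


z_bar = -18.3000 - 8.9000i
z*z_bar = (-18.3)^2 + 8.9^2 = 334.89 + 79.21 = 414.1

z_bar = -18.3000 - 8.9000i, z*z_bar = 414.1


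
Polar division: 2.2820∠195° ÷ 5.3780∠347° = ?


r = 2.2820 / 5.3780 = 0.4243
theta = 195° - 347° = -152° = 208° (mod 360)

0.4243 cis(208°)


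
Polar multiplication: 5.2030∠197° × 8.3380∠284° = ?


r = 5.2030 * 8.3380 = 43.3826
theta = 197° + 284° = 481° = 121° (mod 360)

43.3826 cis(121°)


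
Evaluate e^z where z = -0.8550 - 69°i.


e^-0.8550 = 0.42528
cos(-69°) = 0.3584
sin(-69°) = -0.9336
Real = 0.42528*0.3584 = 0.1524
Imag = 0.42528*(-0.9336) = -0.3970

0.1524 - 0.3970i


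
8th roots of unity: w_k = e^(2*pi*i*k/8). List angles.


The 8th roots of unity are cis(360k/8°) for k=0..7
Angle step = 360/8 = 45°
Primitive root: cis(45°)
Primitive root = 0.7071 + 0.7071i

8 roots at angles: 0°, 45°, 90°, 135°, 180°, 225°, 270°, 315°


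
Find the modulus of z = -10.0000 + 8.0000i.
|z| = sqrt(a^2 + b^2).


|z| = sqrt((-10)^2 + 8^2) = sqrt(100 + 64) = sqrt(164) = 12.8062

|z| = 12.8062


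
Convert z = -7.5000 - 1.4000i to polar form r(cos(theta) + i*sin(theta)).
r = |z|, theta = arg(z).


r = sqrt(56.25+1.96) = sqrt(58.21) = 7.6295
theta = atan2(-1.4, -7.5) = -169.4265 degrees

r = 7.6295, theta = -169.4265 degrees


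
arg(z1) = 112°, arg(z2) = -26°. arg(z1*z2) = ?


arg(z1*z2) = 112° - 26° = 86°
Normalized to (-180°, 180°]: 86°

86°


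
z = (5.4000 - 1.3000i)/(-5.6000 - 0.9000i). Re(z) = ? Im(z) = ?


Multiply by conjugate: (5.4000 - 1.3000i)(-5.6000 + 0.9000i) / ((-5.6)^2 + (-0.9)^2)
Numerator real = 5.4*(-5.6) - (1.3)*(-0.9) = -29.07
Numerator imag = -1.3*(-5.6) - 5.4*(-0.9) = 12.14
Denominator = 32.17
Re(z) = -29.07/32.17 = -0.9036
Im(z) = 12.14/32.17 = 0.3774

Re(z) = -0.9036, Im(z) = 0.3774


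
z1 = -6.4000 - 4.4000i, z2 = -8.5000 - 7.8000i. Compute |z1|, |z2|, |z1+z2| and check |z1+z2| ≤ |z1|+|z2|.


|z1| = sqrt((-6.4)^2 + (-4.4)^2) = sqrt(60.32) = 7.7666
|z2| = sqrt((-8.5)^2 + (-7.8)^2) = sqrt(133.09) = 11.5365
z1+z2 = -14.9000 - 12.2000i
|z1+z2| = sqrt(370.85) = 19.2575
|z1|+|z2| = 7.7666 + 11.5365 = 19.3031

|z1+z2| = 19.2575 ≤ |z1|+|z2| = 19.3031 (verified)


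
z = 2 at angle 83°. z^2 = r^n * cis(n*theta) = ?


r^2 = 2^2 = 4
n*theta = 2*83° = 166° = 166° (mod 360)
a = 4*cos(166°) = -3.8812
b = 4*sin(166°) = 0.9677

4 cis(166°) = -3.8812 + 0.9677i


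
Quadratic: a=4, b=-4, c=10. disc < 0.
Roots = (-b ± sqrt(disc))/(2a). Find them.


disc = (-4)^2 - 4*4*10 = 16 - 160 = -144
sqrt(|disc|) = sqrt(144) = 12.0000
Real part = 4/(2*4) = 0.5000
Imag part = 12.0000/(2*4) = 1.5000

0.5000 ± 1.5000i


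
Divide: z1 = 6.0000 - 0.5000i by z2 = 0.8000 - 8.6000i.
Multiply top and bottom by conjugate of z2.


Conjugate of z2 = 0.8000 + 8.6000i
Numerator: (6.0000 - 0.5000i)(0.8000 + 8.6000i) = 9.1000 + 51.2000i
Denominator: 0.8^2 + (-8.6)^2 = 74.6
Result = (9.1000 + 51.2000i)/74.6

0.1220 + 0.6863i


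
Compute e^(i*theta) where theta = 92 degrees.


cos(92°) = -0.0349
sin(92°) = 0.9994

e^(i*92°) = -0.0349 + 0.9994i


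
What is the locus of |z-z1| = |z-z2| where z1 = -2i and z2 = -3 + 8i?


Equal distances means the locus is the perpendicular bisector of z1 and z2.
Midpoint = ((0+(-3))/2, (-2+8)/2) = (-1.5000, 3.0000)

Perpendicular bisector through (-1.5000, 3.0000)


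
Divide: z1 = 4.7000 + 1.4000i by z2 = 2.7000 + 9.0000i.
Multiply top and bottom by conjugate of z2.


Conjugate of z2 = 2.7000 - 9.0000i
Numerator: (4.7000 + 1.4000i)(2.7000 - 9.0000i) = 25.2900 - 38.5200i
Denominator: 2.7^2 + 9^2 = 88.29
Result = (25.2900 - 38.5200i)/88.29

0.2864 - 0.4363i


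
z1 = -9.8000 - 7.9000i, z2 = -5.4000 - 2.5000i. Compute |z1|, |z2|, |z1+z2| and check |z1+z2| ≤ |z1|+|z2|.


|z1| = sqrt((-9.8)^2 + (-7.9)^2) = sqrt(158.45) = 12.5877
|z2| = sqrt((-5.4)^2 + (-2.5)^2) = sqrt(35.41) = 5.9506
z1+z2 = -15.2000 - 10.4000i
|z1+z2| = sqrt(339.2) = 18.4174
|z1|+|z2| = 12.5877 + 5.9506 = 18.5383

|z1+z2| = 18.4174 ≤ |z1|+|z2| = 18.5383 (verified)


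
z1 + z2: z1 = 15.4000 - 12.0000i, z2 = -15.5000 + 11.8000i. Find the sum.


Real: 15.4 - 15.5 = -0.1
Imag: -12 + 11.8 = -0.2

-0.1000 - 0.2000i


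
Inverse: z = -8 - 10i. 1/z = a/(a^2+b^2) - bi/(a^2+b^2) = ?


|z|^2 = 64+100 = 164
1/z = (-8 + 10i)/164

1/z = -0.0488 + 0.0610i


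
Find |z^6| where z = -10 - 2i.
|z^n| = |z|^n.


|z| = sqrt(100+4) = sqrt(104) = 10.1980
|z^6| = |z|^6 = (sqrt(104))^6 = 104^3 = 1124864

|z^6| = 1124864


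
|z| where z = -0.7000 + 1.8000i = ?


|z| = sqrt((-0.7)^2 + 1.8^2) = sqrt(0.49 + 3.24) = sqrt(3.73) = 1.9313

|z| = 1.9313


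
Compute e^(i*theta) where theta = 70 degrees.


cos(70°) = 0.3420
sin(70°) = 0.9397

e^(i*70°) = 0.3420 + 0.9397i


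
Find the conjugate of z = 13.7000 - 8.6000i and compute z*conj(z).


z_bar = 13.7000 + 8.6000i
z*z_bar = 13.7^2 + (-8.6)^2 = 187.69 + 73.96 = 261.65

z_bar = 13.7000 + 8.6000i, z*z_bar = 261.65


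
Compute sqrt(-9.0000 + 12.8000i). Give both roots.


|z| = sqrt(81+163.84) = 15.6474
sqrt((|z|+a)/2) = sqrt((15.6474+(-9))/2) = sqrt(3.3237) = 1.8231
sqrt((|z|-a)/2) = sqrt((15.6474-(-9))/2) = sqrt(12.3237) = 3.5105

±(1.8231 + 3.5105i) i.e. 1.8231 + 3.5105i and -1.8231 - 3.5105i


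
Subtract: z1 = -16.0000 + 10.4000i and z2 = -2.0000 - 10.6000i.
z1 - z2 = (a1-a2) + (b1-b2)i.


Real: -16 + 2 = -14
Imag: 10.4 + 10.6 = 21

-14.0000 + 21.0000i


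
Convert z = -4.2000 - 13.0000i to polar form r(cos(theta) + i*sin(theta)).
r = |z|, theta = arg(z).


r = sqrt(17.64+169) = sqrt(186.64) = 13.6616
theta = atan2(-13, -4.2) = -107.9044 degrees

r = 13.6616, theta = -107.9044 degrees


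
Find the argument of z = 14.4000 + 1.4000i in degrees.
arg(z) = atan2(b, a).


Re = 14.4, Im = 1.4
arg = atan2(1.4, 14.4) = 5.5530 degrees

arg(z) = 5.5530 degrees


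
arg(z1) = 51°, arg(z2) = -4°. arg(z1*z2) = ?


arg(z1*z2) = 51° - 4° = 47°
Normalized to (-180°, 180°]: 47°

47°


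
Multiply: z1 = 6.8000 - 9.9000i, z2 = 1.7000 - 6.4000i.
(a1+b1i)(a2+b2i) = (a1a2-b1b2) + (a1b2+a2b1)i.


Real = 6.8*1.7 - (-9.9)*(-6.4) = 11.56 - 63.36 = -51.8
Imag = 6.8*(-6.4) + 1.7*(-9.9) = -43.52 - (16.83) = -60.35

-51.8000 - 60.3500i


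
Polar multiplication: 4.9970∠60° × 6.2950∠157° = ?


r = 4.9970 * 6.2950 = 31.4561
theta = 60° + 157° = 217° = 217° (mod 360)

31.4561 cis(217°)


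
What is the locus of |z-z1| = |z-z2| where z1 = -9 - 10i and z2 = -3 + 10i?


Equal distances means the locus is the perpendicular bisector of z1 and z2.
Midpoint = ((-9+(-3))/2, (-10+10)/2) = (-6.0000, 0)

Perpendicular bisector through (-6.0000, 0)


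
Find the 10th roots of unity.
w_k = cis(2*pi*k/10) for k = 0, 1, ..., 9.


The 10th roots of unity are cis(360k/10°) for k=0..9
Angle step = 360/10 = 36°
Primitive root: cis(36°)
Primitive root = 0.8090 + 0.5878i

10 roots at angles: 0°, 36°, 72°, 108°, 144°, 180°, 216°, 252°, 288°, 324°


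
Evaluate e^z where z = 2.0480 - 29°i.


e^2.0480 = 7.7524
cos(-29°) = 0.87462
sin(-29°) = -0.4848
Real = 7.7524*0.87462 = 6.7804
Imag = 7.7524*(-0.4848) = -3.7584

6.7804 - 3.7584i


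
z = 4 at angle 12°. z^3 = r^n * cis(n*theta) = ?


r^3 = 4^3 = 64
n*theta = 3*12° = 36° = 36° (mod 360)
a = 64*cos(36°) = 51.7771
b = 64*sin(36°) = 37.6183

64 cis(36°) = 51.7771 + 37.6183i


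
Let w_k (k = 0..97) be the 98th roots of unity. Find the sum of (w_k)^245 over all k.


The roots are w_k = w^k with w = e^(2*pi*i/98), and (w^k)^245 = (w^245)^k.
So S = 1 + u + u^2 + ... + u^(97) with u = w^245.
245 = 2*98 + 49, so 245 is not a multiple of 98: u = (w^98)^2 * w^49 = w^49 ≠ 1 (w is a primitive 98th root), while u^98 = (w^98)^245 = 1.
Geometric series: S = (1 - u^98)/(1 - u) = (1 - 1)/(1 - u) = 0

S = 0


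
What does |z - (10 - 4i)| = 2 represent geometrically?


|z - z0| = r is a circle with center z0 and radius r.
Center = (10, -4), radius = 2

Circle with center (10, -4) and radius 2


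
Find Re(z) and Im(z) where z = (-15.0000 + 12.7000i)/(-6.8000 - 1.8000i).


Multiply by conjugate: (-15.0000 + 12.7000i)(-6.8000 + 1.8000i) / ((-6.8)^2 + (-1.8)^2)
Numerator real = -15*(-6.8) + 12.7*(-1.8) = 79.14
Numerator imag = 12.7*(-6.8) - (-15)*(-1.8) = -113.36
Denominator = 49.48
Re(z) = 79.14/49.48 = 1.5994
Im(z) = -113.36/49.48 = -2.2910

Re(z) = 1.5994, Im(z) = -2.2910


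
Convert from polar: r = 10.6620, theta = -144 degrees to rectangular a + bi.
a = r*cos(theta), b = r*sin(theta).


a = 10.6620*cos(-144°) = 10.6620*(-0.809017) = -8.6257
b = 10.6620*sin(-144°) = 10.6620*(-0.58779) = -6.2670

-8.6257 - 6.2670i


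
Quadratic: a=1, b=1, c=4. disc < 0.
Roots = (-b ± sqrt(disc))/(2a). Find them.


disc = 1^2 - 4*1*4 = 1 - 16 = -15
sqrt(|disc|) = sqrt(15) = 3.8730
Real part = -1/(2*1) = -0.5000
Imag part = 3.8730/(2*1) = 1.9365

-0.5000 ± 1.9365i


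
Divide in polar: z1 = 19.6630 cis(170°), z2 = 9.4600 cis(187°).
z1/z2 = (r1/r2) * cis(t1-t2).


r = 19.6630 / 9.4600 = 2.0785
theta = 170° - 187° = -17° = 343° (mod 360)

2.0785 cis(343°)


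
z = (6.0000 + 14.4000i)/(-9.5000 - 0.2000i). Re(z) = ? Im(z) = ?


Multiply by conjugate: (6.0000 + 14.4000i)(-9.5000 + 0.2000i) / ((-9.5)^2 + (-0.2)^2)
Numerator real = 6*(-9.5) + 14.4*(-0.2) = -59.88
Numerator imag = 14.4*(-9.5) - 6*(-0.2) = -135.6
Denominator = 90.29
Re(z) = -59.88/90.29 = -0.6632
Im(z) = -135.6/90.29 = -1.5018

Re(z) = -0.6632, Im(z) = -1.5018


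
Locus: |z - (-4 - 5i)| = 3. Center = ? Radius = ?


|z - z0| = r is a circle with center z0 and radius r.
Center = (-4, -5), radius = 3

Circle with center (-4, -5) and radius 3


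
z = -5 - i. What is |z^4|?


|z| = sqrt(25+1) = sqrt(26) = 5.0990
|z^4| = |z|^4 = (sqrt(26))^4 = 26^2 = 676

|z^4| = 676


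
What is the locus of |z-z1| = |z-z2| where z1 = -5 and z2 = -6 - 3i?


Equal distances means the locus is the perpendicular bisector of z1 and z2.
Midpoint = ((-5+(-6))/2, (0+(-3))/2) = (-5.5000, -1.5000)

Perpendicular bisector through (-5.5000, -1.5000)


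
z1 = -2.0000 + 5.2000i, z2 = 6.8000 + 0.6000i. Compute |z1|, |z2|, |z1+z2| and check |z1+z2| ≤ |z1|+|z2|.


|z1| = sqrt((-2)^2 + 5.2^2) = sqrt(31.04) = 5.5714
|z2| = sqrt(6.8^2 + 0.6^2) = sqrt(46.6) = 6.8264
z1+z2 = 4.8000 + 5.8000i
|z1+z2| = sqrt(56.68) = 7.5286
|z1|+|z2| = 5.5714 + 6.8264 = 12.3978

|z1+z2| = 7.5286 ≤ |z1|+|z2| = 12.3978 (verified)


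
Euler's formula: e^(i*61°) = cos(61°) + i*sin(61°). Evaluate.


cos(61°) = 0.4848
sin(61°) = 0.8746

e^(i*61°) = 0.4848 + 0.8746i


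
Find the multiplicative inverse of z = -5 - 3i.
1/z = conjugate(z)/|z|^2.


|z|^2 = 25+9 = 34
1/z = (-5 + 3i)/34

1/z = -0.1471 + 0.0882i


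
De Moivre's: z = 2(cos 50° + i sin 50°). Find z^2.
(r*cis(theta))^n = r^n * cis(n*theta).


r^2 = 2^2 = 4
n*theta = 2*50° = 100° = 100° (mod 360)
a = 4*cos(100°) = -0.6946
b = 4*sin(100°) = 3.9392

4 cis(100°) = -0.6946 + 3.9392i


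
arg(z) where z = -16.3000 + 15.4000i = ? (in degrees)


Re = -16.3, Im = 15.4
arg = atan2(15.4, -16.3) = 136.6263 degrees

arg(z) = 136.6263 degrees


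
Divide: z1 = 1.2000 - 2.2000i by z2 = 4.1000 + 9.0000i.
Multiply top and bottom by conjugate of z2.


Conjugate of z2 = 4.1000 - 9.0000i
Numerator: (1.2000 - 2.2000i)(4.1000 - 9.0000i) = -14.8800 - 19.8200i
Denominator: 4.1^2 + 9^2 = 97.81
Result = (-14.8800 - 19.8200i)/97.81

-0.1521 - 0.2026i


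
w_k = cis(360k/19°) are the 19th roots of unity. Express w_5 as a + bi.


Angle = 360*5/19 = 94.7368°
a = cos(94.7368°) = -0.0826
b = sin(94.7368°) = 0.9966

-0.0826 + 0.9966i


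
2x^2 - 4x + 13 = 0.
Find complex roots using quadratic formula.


disc = (-4)^2 - 4*2*13 = 16 - 104 = -88
sqrt(|disc|) = sqrt(88) = 9.3808
Real part = 4/(2*2) = 1.0000
Imag part = 9.3808/(2*2) = 2.3452

1.0000 ± 2.3452i


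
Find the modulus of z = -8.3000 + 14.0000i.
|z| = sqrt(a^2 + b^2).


|z| = sqrt((-8.3)^2 + 14^2) = sqrt(68.89 + 196) = sqrt(264.89) = 16.2754

|z| = 16.2754


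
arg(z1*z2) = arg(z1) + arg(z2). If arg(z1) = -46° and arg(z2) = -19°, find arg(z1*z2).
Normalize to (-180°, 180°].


arg(z1*z2) = -46° - 19° = -65°
Normalized to (-180°, 180°]: -65°

-65°


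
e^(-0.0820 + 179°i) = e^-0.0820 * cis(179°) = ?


e^-0.0820 = 0.9213
cos(179°) = -0.9998
sin(179°) = 0.0175
Real = 0.9213*(-0.9998) = -0.9211
Imag = 0.9213*0.0175 = 0.0161

-0.9211 + 0.0161i


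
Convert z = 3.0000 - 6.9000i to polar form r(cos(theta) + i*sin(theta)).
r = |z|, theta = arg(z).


r = sqrt(9+47.61) = sqrt(56.61) = 7.5240
theta = atan2(-6.9, 3) = -66.5014 degrees

r = 7.5240, theta = -66.5014 degrees


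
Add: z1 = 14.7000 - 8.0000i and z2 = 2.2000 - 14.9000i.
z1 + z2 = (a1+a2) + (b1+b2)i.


Real: 14.7 + 2.2 = 16.9
Imag: -8 - 14.9 = -22.9

16.9000 - 22.9000i


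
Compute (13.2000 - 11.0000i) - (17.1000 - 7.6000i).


Real: 13.2 - 17.1 = -3.9
Imag: -11 + 7.6 = -3.4

-3.9000 - 3.4000i


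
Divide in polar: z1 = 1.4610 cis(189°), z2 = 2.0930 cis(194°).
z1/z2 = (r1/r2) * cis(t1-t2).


r = 1.4610 / 2.0930 = 0.6980
theta = 189° - 194° = -5° = 355° (mod 360)

0.6980 cis(355°)


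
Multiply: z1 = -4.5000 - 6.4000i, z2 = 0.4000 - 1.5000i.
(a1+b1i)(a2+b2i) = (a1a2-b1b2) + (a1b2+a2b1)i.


Real = -4.5*0.4 - (-6.4)*(-1.5) = -1.8 - 9.6 = -11.4
Imag = -4.5*(-1.5) + 0.4*(-6.4) = 6.75 - (2.56) = 4.19

-11.4000 + 4.1900i


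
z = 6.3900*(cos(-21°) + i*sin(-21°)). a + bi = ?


a = 6.3900*cos(-21°) = 6.3900*0.93358 = 5.9656
b = 6.3900*sin(-21°) = 6.3900*(-0.35837) = -2.2900

5.9656 - 2.2900i


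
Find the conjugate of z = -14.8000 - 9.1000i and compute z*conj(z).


z_bar = -14.8000 + 9.1000i
z*z_bar = (-14.8)^2 + (-9.1)^2 = 219.04 + 82.81 = 301.85

z_bar = -14.8000 + 9.1000i, z*z_bar = 301.85


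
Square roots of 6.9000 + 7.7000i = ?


|z| = sqrt(47.61+59.29) = 10.3392
sqrt((|z|+a)/2) = sqrt((10.3392+6.9)/2) = sqrt(8.6196) = 2.9359
sqrt((|z|-a)/2) = sqrt((10.3392-6.9)/2) = sqrt(1.7196) = 1.3113

±(2.9359 + 1.3113i) i.e. 2.9359 + 1.3113i and -2.9359 - 1.3113i


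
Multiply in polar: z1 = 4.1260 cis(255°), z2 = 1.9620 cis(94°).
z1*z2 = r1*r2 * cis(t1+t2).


r = 4.1260 * 1.9620 = 8.0952
theta = 255° + 94° = 349° = 349° (mod 360)

8.0952 cis(349°)


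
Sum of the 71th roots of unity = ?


The sum of all 71th roots of unity is 0.
Geometric series: (1 - w^71)/(1 - w) = (1-1)/(1-w) = 0 since w^71 = 1, w ≠ 1.
Alternatively: coefficient of z^70 in z^71 - 1 is 0.

0


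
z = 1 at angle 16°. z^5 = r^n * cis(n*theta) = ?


r^5 = 1^5 = 1
n*theta = 5*16° = 80° = 80° (mod 360)
a = 1*cos(80°) = 0.1736
b = 1*sin(80°) = 0.9848

1 cis(80°) = 0.1736 + 0.9848i


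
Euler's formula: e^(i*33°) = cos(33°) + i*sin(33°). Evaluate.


cos(33°) = 0.8387
sin(33°) = 0.5446

e^(i*33°) = 0.8387 + 0.5446i


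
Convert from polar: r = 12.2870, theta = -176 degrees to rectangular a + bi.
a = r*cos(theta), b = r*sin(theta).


a = 12.2870*cos(-176°) = 12.2870*(-0.997564) = -12.2571
b = 12.2870*sin(-176°) = 12.2870*(-0.06976) = -0.8571

-12.2571 - 0.8571i


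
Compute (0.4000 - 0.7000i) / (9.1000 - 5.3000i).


Conjugate of z2 = 9.1000 + 5.3000i
Numerator: (0.4000 - 0.7000i)(9.1000 + 5.3000i) = 7.3500 - 4.2500i
Denominator: 9.1^2 + (-5.3)^2 = 110.9
Result = (7.3500 - 4.2500i)/110.9

0.0663 - 0.0383i


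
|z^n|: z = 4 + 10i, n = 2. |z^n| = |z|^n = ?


|z| = sqrt(16+100) = sqrt(116) = 10.7703
|z^2| = |z|^2 = (sqrt(116))^2 = 116

|z^2| = 116


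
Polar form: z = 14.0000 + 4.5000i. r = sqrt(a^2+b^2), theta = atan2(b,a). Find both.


r = sqrt(196+20.25) = sqrt(216.25) = 14.7054
theta = atan2(4.5, 14) = 17.8189 degrees

r = 14.7054, theta = 17.8189 degrees


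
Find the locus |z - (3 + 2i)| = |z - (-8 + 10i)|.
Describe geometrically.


Equal distances means the locus is the perpendicular bisector of z1 and z2.
Midpoint = ((3+(-8))/2, (2+10)/2) = (-2.5000, 6.0000)

Perpendicular bisector through (-2.5000, 6.0000)


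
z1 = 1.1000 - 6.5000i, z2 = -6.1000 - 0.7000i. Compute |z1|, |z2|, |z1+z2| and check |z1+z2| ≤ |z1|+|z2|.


|z1| = sqrt(1.1^2 + (-6.5)^2) = sqrt(43.46) = 6.5924
|z2| = sqrt((-6.1)^2 + (-0.7)^2) = sqrt(37.7) = 6.1400
z1+z2 = -5.0000 - 7.2000i
|z1+z2| = sqrt(76.84) = 8.7658
|z1|+|z2| = 6.5924 + 6.1400 = 12.7324

|z1+z2| = 8.7658 ≤ |z1|+|z2| = 12.7324 (verified)


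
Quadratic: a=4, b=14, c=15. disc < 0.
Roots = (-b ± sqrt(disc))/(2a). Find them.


disc = 14^2 - 4*4*15 = 196 - 240 = -44
sqrt(|disc|) = sqrt(44) = 6.6332
Real part = -14/(2*4) = -1.7500
Imag part = 6.6332/(2*4) = 0.8292

-1.7500 ± 0.8292i


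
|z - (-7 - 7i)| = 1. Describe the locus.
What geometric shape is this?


|z - z0| = r is a circle with center z0 and radius r.
Center = (-7, -7), radius = 1

Circle with center (-7, -7) and radius 1


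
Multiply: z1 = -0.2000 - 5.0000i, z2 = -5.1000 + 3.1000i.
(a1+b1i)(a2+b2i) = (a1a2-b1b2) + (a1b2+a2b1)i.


Real = -0.2*(-5.1) - (-5)*3.1 = 1.02 - (-15.5) = 16.52
Imag = -0.2*3.1 - (5.1)*(-5) = -0.62 + 25.5 = 24.88

16.5200 + 24.8800i


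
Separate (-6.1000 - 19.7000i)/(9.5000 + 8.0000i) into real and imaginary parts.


Multiply by conjugate: (-6.1000 - 19.7000i)(9.5000 - 8.0000i) / (9.5^2 + 8^2)
Numerator real = -6.1*9.5 - (19.7)*8 = -215.55
Numerator imag = -19.7*9.5 - (-6.1)*8 = -138.35
Denominator = 154.25
Re(z) = -215.55/154.25 = -1.3974
Im(z) = -138.35/154.25 = -0.8969

Re(z) = -1.3974, Im(z) = -0.8969


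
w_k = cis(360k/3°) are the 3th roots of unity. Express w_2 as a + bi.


Angle = 360*2/3 = 240°
a = cos(240°) = -0.5000
b = sin(240°) = -0.8660

-0.5000 - 0.8660i


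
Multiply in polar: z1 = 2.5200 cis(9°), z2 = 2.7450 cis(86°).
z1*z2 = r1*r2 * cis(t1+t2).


r = 2.5200 * 2.7450 = 6.9174
theta = 9° + 86° = 95° = 95° (mod 360)

6.9174 cis(95°)


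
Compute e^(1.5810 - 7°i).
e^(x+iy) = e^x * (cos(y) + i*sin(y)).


e^1.5810 = 4.8598
cos(-7°) = 0.99255
sin(-7°) = -0.12187
Real = 4.8598*0.99255 = 4.8236
Imag = 4.8598*(-0.12187) = -0.5923

4.8236 - 0.5923i


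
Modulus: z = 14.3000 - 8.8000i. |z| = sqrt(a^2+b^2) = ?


|z| = sqrt(14.3^2 + (-8.8)^2) = sqrt(204.49 + 77.44) = sqrt(281.93) = 16.7908

|z| = 16.7908


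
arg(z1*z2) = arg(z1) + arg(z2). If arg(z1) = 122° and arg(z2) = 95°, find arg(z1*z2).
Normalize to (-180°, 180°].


arg(z1*z2) = 122° + 95° = 217°
Normalized to (-180°, 180°]: -143°

-143°


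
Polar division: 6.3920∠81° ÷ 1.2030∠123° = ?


r = 6.3920 / 1.2030 = 5.3134
theta = 81° - 123° = -42° = 318° (mod 360)

5.3134 cis(318°)


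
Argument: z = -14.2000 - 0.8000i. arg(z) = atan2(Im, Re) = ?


Re = -14.2, Im = -0.8
arg = atan2(-0.8, -14.2) = -176.7755 degrees

arg(z) = -176.7755 degrees


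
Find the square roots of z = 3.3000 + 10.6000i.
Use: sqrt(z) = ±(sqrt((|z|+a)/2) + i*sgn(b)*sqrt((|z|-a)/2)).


|z| = sqrt(10.89+112.36) = 11.1018
sqrt((|z|+a)/2) = sqrt((11.1018+3.3)/2) = sqrt(7.2009) = 2.6834
sqrt((|z|-a)/2) = sqrt((11.1018-3.3)/2) = sqrt(3.9009) = 1.9751

±(2.6834 + 1.9751i) i.e. 2.6834 + 1.9751i and -2.6834 - 1.9751i


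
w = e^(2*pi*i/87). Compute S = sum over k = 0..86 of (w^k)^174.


The roots are w_k = w^k with w = e^(2*pi*i/87), and (w^k)^174 = (w^174)^k.
So S = 1 + u + u^2 + ... + u^(86) with u = w^174.
174 = 2*87 + 0, so 174 is a multiple of 87 and u = (w^87)^2 = 1.
Every one of the 87 terms equals 1: S = 87

S = 87


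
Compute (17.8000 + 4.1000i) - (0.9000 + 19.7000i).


Real: 17.8 - 0.9 = 16.9
Imag: 4.1 - 19.7 = -15.6

16.9000 - 15.6000i


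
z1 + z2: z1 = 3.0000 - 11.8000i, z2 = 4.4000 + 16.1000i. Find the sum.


Real: 3 + 4.4 = 7.4
Imag: -11.8 + 16.1 = 4.3

7.4000 + 4.3000i


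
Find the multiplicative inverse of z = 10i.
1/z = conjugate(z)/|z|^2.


|z|^2 = 0+100 = 100
1/z = (0 - 10i)/100

1/z = 0 - 0.1000i


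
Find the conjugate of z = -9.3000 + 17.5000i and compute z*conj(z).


z_bar = -9.3000 - 17.5000i
z*z_bar = (-9.3)^2 + 17.5^2 = 86.49 + 306.25 = 392.74

z_bar = -9.3000 - 17.5000i, z*z_bar = 392.74


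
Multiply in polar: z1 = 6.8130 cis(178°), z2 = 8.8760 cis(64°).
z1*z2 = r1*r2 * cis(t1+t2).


r = 6.8130 * 8.8760 = 60.4722
theta = 178° + 64° = 242° = 242° (mod 360)

60.4722 cis(242°)


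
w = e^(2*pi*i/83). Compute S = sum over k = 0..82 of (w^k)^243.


The roots are w_k = w^k with w = e^(2*pi*i/83), and (w^k)^243 = (w^243)^k.
So S = 1 + u + u^2 + ... + u^(82) with u = w^243.
243 = 2*83 + 77, so 243 is not a multiple of 83: u = (w^83)^2 * w^77 = w^77 ≠ 1 (w is a primitive 83th root), while u^83 = (w^83)^243 = 1.
Geometric series: S = (1 - u^83)/(1 - u) = (1 - 1)/(1 - u) = 0

S = 0


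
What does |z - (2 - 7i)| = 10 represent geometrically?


|z - z0| = r is a circle with center z0 and radius r.
Center = (2, -7), radius = 10

Circle with center (2, -7) and radius 10


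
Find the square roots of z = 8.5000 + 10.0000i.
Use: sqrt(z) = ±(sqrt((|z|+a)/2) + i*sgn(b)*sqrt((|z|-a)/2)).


|z| = sqrt(72.25+100) = 13.1244
sqrt((|z|+a)/2) = sqrt((13.1244+8.5)/2) = sqrt(10.8122) = 3.2882
sqrt((|z|-a)/2) = sqrt((13.1244-8.5)/2) = sqrt(2.3122) = 1.5206

±(3.2882 + 1.5206i) i.e. 3.2882 + 1.5206i and -3.2882 - 1.5206i


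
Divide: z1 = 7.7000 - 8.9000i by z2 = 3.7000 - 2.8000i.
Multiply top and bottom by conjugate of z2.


Conjugate of z2 = 3.7000 + 2.8000i
Numerator: (7.7000 - 8.9000i)(3.7000 + 2.8000i) = 53.4100 - 11.3700i
Denominator: 3.7^2 + (-2.8)^2 = 21.53
Result = (53.4100 - 11.3700i)/21.53

2.4807 - 0.5281i


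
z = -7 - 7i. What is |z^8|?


|z| = sqrt(49+49) = sqrt(98) = 9.8995
|z^8| = |z|^8 = (sqrt(98))^8 = 98^4 = 92236816

|z^8| = 92236816


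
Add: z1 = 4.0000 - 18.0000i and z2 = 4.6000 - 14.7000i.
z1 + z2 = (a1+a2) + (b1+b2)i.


Real: 4 + 4.6 = 8.6
Imag: -18 - 14.7 = -32.7

8.6000 - 32.7000i


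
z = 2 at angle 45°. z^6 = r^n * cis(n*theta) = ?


r^6 = 2^6 = 64
n*theta = 6*45° = 270° = 270° (mod 360)
a = 64*cos(270°) = 0
b = 64*sin(270°) = -64.0000

64 cis(270°) = 0 - 64.0000i


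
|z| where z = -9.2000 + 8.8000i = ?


|z| = sqrt((-9.2)^2 + 8.8^2) = sqrt(84.64 + 77.44) = sqrt(162.08) = 12.7311

|z| = 12.7311


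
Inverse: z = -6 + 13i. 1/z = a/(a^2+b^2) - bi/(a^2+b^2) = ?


|z|^2 = 36+169 = 205
1/z = (-6 - 13i)/205

1/z = -0.0293 - 0.0634i


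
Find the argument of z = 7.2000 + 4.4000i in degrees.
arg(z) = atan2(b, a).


Re = 7.2, Im = 4.4
arg = atan2(4.4, 7.2) = 31.4296 degrees

arg(z) = 31.4296 degrees


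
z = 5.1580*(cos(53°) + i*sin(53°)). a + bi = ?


a = 5.1580*cos(53°) = 5.1580*0.60182 = 3.1042
b = 5.1580*sin(53°) = 5.1580*0.79864 = 4.1194

3.1042 + 4.1194i


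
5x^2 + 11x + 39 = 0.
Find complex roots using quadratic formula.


disc = 11^2 - 4*5*39 = 121 - 780 = -659
sqrt(|disc|) = sqrt(659) = 25.6710
Real part = -11/(2*5) = -1.1000
Imag part = 25.6710/(2*5) = 2.5671

-1.1000 ± 2.5671i


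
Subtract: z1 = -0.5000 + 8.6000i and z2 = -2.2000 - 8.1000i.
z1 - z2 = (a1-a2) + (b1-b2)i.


Real: -0.5 + 2.2 = 1.7
Imag: 8.6 + 8.1 = 16.7

1.7000 + 16.7000i


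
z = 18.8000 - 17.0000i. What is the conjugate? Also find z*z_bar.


z_bar = 18.8000 + 17.0000i
z*z_bar = 18.8^2 + (-17)^2 = 353.44 + 289 = 642.44

z_bar = 18.8000 + 17.0000i, z*z_bar = 642.44


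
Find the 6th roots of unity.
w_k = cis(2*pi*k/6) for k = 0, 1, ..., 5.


The 6th roots of unity are cis(360k/6°) for k=0..5
Angle step = 360/6 = 60°
Primitive root: cis(60°)
Primitive root = 0.5000 + 0.8660i

6 roots at angles: 0°, 60°, 120°, 180°, 240°, 300°


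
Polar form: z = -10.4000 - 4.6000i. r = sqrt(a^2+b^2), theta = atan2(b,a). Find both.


r = sqrt(108.16+21.16) = sqrt(129.32) = 11.3719
theta = atan2(-4.6, -10.4) = -156.1398 degrees

r = 11.3719, theta = -156.1398 degrees


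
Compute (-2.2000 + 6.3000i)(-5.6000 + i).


Real = -2.2*(-5.6) - 6.3*1 = 12.32 - 6.3 = 6.02
Imag = -2.2*1 - (5.6)*6.3 = -2.2 - (35.28) = -37.48

6.0200 - 37.4800i


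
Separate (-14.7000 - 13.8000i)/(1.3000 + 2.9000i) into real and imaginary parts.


Multiply by conjugate: (-14.7000 - 13.8000i)(1.3000 - 2.9000i) / (1.3^2 + 2.9^2)
Numerator real = -14.7*1.3 - (13.8)*2.9 = -59.13
Numerator imag = -13.8*1.3 - (-14.7)*2.9 = 24.69
Denominator = 10.1
Re(z) = -59.13/10.1 = -5.8545
Im(z) = 24.69/10.1 = 2.4446

Re(z) = -5.8545, Im(z) = 2.4446


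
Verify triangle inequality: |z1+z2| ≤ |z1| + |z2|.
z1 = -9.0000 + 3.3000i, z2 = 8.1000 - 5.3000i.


|z1| = sqrt((-9)^2 + 3.3^2) = sqrt(91.89) = 9.5859
|z2| = sqrt(8.1^2 + (-5.3)^2) = sqrt(93.7) = 9.6799
z1+z2 = -0.9000 - 2.0000i
|z1+z2| = sqrt(4.81) = 2.1932
|z1|+|z2| = 9.5859 + 9.6799 = 19.2658

|z1+z2| = 2.1932 ≤ |z1|+|z2| = 19.2658 (verified)


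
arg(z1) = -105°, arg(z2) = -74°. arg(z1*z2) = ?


arg(z1*z2) = -105° - 74° = -179°
Normalized to (-180°, 180°]: -179°

-179°


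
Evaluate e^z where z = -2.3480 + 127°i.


e^-2.3480 = 0.0956
cos(127°) = -0.6018
sin(127°) = 0.7986
Real = 0.0956*(-0.6018) = -0.0575
Imag = 0.0956*0.7986 = 0.0763

-0.0575 + 0.0763i


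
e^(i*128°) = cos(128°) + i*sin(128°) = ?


cos(128°) = -0.6157
sin(128°) = 0.7880

e^(i*128°) = -0.6157 + 0.7880i


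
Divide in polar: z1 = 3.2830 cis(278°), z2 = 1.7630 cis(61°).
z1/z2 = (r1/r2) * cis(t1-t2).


r = 3.2830 / 1.7630 = 1.8622
theta = 278° - 61° = 217° = 217° (mod 360)

1.8622 cis(217°)


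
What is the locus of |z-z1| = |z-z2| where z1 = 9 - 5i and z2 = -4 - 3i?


Equal distances means the locus is the perpendicular bisector of z1 and z2.
Midpoint = ((9+(-4))/2, (-5+(-3))/2) = (2.5000, -4.0000)

Perpendicular bisector through (2.5000, -4.0000)


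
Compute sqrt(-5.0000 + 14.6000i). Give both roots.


|z| = sqrt(25+213.16) = 15.4324
sqrt((|z|+a)/2) = sqrt((15.4324+(-5))/2) = sqrt(5.2162) = 2.2839
sqrt((|z|-a)/2) = sqrt((15.4324-(-5))/2) = sqrt(10.2162) = 3.1963

±(2.2839 + 3.1963i) i.e. 2.2839 + 3.1963i and -2.2839 - 3.1963i


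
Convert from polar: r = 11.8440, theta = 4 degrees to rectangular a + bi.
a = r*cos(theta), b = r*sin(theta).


a = 11.8440*cos(4°) = 11.8440*0.99756 = 11.8151
b = 11.8440*sin(4°) = 11.8440*0.06976 = 0.8262

11.8151 + 0.8262i


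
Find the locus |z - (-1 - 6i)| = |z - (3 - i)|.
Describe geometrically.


Equal distances means the locus is the perpendicular bisector of z1 and z2.
Midpoint = ((-1+3)/2, (-6+(-1))/2) = (1.0000, -3.5000)

Perpendicular bisector through (1.0000, -3.5000)


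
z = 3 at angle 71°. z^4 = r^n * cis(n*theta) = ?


r^4 = 3^4 = 81
n*theta = 4*71° = 284° = 284° (mod 360)
a = 81*cos(284°) = 19.5957
b = 81*sin(284°) = -78.5940

81 cis(284°) = 19.5957 - 78.5940i


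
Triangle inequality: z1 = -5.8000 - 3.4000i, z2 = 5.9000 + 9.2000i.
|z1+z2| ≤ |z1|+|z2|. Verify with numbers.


|z1| = sqrt((-5.8)^2 + (-3.4)^2) = sqrt(45.2) = 6.7231
|z2| = sqrt(5.9^2 + 9.2^2) = sqrt(119.45) = 10.9293
z1+z2 = 0.1000 + 5.8000i
|z1+z2| = sqrt(33.65) = 5.8009
|z1|+|z2| = 6.7231 + 10.9293 = 17.6524

|z1+z2| = 5.8009 ≤ |z1|+|z2| = 17.6524 (verified)


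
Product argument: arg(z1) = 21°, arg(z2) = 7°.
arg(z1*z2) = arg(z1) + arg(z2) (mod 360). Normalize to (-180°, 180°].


arg(z1*z2) = 21° + 7° = 28°
Normalized to (-180°, 180°]: 28°

28°


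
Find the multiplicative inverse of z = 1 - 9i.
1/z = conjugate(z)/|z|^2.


|z|^2 = 1+81 = 82
1/z = (1 + 9i)/82

1/z = 0.0122 + 0.1098i


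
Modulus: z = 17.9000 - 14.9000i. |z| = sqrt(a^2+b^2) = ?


|z| = sqrt(17.9^2 + (-14.9)^2) = sqrt(320.41 + 222.01) = sqrt(542.42) = 23.2899

|z| = 23.2899


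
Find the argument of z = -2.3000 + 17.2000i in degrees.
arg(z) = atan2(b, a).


Re = -2.3, Im = 17.2
arg = atan2(17.2, -2.3) = 97.6165 degrees

arg(z) = 97.6165 degrees


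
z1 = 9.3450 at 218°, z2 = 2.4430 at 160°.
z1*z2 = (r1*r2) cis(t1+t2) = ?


r = 9.3450 * 2.4430 = 22.8298
theta = 218° + 160° = 378° = 18° (mod 360)

22.8298 cis(18°)


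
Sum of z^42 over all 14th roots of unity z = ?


The roots are w_k = w^k with w = e^(2*pi*i/14), and (w^k)^42 = (w^42)^k.
So S = 1 + u + u^2 + ... + u^(13) with u = w^42.
42 = 3*14 + 0, so 42 is a multiple of 14 and u = (w^14)^3 = 1.
Every one of the 14 terms equals 1: S = 14

S = 14
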